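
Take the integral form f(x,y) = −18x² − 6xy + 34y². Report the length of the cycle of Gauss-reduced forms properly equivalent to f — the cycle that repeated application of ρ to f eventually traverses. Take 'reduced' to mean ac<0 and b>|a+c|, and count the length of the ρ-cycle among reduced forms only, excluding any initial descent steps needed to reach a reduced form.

D = 2484, ⌊√D⌋ = 49
descent: ρ → (34,6,-18)
descent: ρ → (-18,30,22)  [lands on river]
river: ρ → (22,14,-26)
river: ρ → (-26,38,10)
river: ρ → (10,42,-18)
ρ-cycle length = 4 (tail of 2 descent steps not counted)

4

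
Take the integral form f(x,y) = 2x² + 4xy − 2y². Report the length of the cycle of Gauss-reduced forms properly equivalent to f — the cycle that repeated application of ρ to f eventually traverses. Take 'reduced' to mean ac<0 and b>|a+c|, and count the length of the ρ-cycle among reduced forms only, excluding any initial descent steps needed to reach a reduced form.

D = 32, ⌊√D⌋ = 5
river: ρ → (-2,4,2)
river: ρ → (2,4,-2)
ρ-cycle length = 2 (tail of 0 descent steps not counted)

2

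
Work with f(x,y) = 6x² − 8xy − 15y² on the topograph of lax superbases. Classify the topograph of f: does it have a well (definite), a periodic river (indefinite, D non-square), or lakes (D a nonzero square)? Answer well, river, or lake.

D = b²−4ac = (-8)² − 4·6·(-15) = 424
D > 0 non-square ⇒ indefinite ⇒ periodic river

river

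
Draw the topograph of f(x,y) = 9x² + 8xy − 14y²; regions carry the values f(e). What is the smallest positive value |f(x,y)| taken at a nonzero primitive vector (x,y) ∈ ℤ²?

river: ρ → (-14,20,3)
river: ρ → (3,22,-7)
river: ρ → (-7,20,6)
river: ρ → (6,16,-13)
river: ρ → (-13,10,9)
river: ρ → (9,8,-14)
closes: descent 0, river 6
min |a| on river = 3

3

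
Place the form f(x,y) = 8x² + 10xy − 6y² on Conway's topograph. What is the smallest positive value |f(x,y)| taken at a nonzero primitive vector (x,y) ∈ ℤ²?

river: ρ → (-6,14,4)
river: ρ → (4,10,-12)
river: ρ → (-12,14,2)
river: ρ → (2,14,-12)
river: ρ → (-12,10,4)
river: ρ → (4,14,-6)
river: ρ → (-6,10,8)
river: ρ → (8,6,-8)
river: ρ → (-8,10,6)
river: ρ → (6,14,-4)
river: ρ → (-4,10,12)
river: ρ → (12,14,-2)
river: ρ → (-2,14,12)
river: ρ → (12,10,-4)
river: ρ → (-4,14,6)
river: ρ → (6,10,-8)
river: ρ → (-8,6,8)
river: ρ → (8,10,-6)
closes: descent 0, river 18
min |a| on river = 2

2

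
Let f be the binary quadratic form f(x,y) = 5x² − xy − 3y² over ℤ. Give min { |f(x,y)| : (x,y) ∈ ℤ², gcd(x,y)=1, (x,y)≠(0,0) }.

descent: ρ → (-3,7,1)  [lands on river]
river: ρ → (1,7,-3)
river: ρ → (-3,5,3)
river: ρ → (3,7,-1)
river: ρ → (-1,7,3)
river: ρ → (3,5,-3)
closes: descent 1, river 6
min |a| on river = 1

1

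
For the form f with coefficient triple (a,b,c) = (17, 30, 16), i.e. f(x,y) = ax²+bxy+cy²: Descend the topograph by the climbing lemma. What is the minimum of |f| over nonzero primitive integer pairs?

translate: b→-4 (≡30 mod 34), so (17,30,16)→(17,-4,3)
flip: (17,-4,3)→(3,4,17)
translate: b→-2 (≡4 mod 6), so (3,4,17)→(3,-2,16)
reduced (well bottom): (3,-2,16) with a≤c, −a<b≤a
well minimum = a = 3

3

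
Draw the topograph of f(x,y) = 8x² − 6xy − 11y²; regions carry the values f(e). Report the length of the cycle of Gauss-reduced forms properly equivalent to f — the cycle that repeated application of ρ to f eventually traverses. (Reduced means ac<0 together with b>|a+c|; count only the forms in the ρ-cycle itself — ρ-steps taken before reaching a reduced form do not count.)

D = 388, ⌊√D⌋ = 19
descent: ρ → (-11,6,8)  [lands on river]
river: ρ → (8,10,-9)
river: ρ → (-9,8,9)
river: ρ → (9,10,-8)
river: ρ → (-8,6,11)
river: ρ → (11,16,-3)
river: ρ → (-3,14,16)
river: ρ → (16,18,-1)
river: ρ → (-1,18,16)
river: ρ → (16,14,-3)
river: ρ → (-3,16,11)
river: ρ → (11,6,-8)
river: ρ → (-8,10,9)
river: ρ → (9,8,-9)
river: ρ → (-9,10,8)
river: ρ → (8,6,-11)
river: ρ → (-11,16,3)
river: ρ → (3,14,-16)
river: ρ → (-16,18,1)
river: ρ → (1,18,-16)
river: ρ → (-16,14,3)
river: ρ → (3,16,-11)
ρ-cycle length = 22 (tail of 1 descent step not counted)

22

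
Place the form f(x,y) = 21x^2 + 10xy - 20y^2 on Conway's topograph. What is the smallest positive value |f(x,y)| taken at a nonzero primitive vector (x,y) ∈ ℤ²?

river: ρ → (-20,30,11)
river: ρ → (11,36,-11)
river: ρ → (-11,30,20)
river: ρ → (20,10,-21)
river: ρ → (-21,32,9)
river: ρ → (9,40,-5)
river: ρ → (-5,40,9)
river: ρ → (9,32,-21)
river: ρ → (-21,10,20)
river: ρ → (20,30,-11)
river: ρ → (-11,36,11)
river: ρ → (11,30,-20)
river: ρ → (-20,10,21)
river: ρ → (21,32,-9)
river: ρ → (-9,40,5)
river: ρ → (5,40,-9)
river: ρ → (-9,32,21)
river: ρ → (21,10,-20)
closes: descent 0, river 18
min |a| on river = 5

5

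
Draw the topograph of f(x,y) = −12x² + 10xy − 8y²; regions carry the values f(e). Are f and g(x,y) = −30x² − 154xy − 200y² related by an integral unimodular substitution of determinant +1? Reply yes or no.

D₁ = -284, D₂ = -284
f is negative-definite; reduce −f:
−f: flip: (12,-10,8)→(8,10,12)
−f: translate: b→-6 (≡10 mod 16), so (8,10,12)→(8,-6,10)
−f: reduced (well bottom): (8,-6,10) with a≤c, −a<b≤a
flip sign back: reduced form of f is (-8,6,-10)
g is negative-definite; reduce −g:
−g: translate: b→-26 (≡154 mod 60), so (30,154,200)→(30,-26,8)
−g: flip: (30,-26,8)→(8,26,30)
−g: translate: b→-6 (≡26 mod 16), so (8,26,30)→(8,-6,10)
−g: reduced (well bottom): (8,-6,10) with a≤c, −a<b≤a
flip sign back: reduced form of g is (-8,6,-10)
reduced forms (-8, 6, -10) vs (-8, 6, -10) ⇒ equivalent

yes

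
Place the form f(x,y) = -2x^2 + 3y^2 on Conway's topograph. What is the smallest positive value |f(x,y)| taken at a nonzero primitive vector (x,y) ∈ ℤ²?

descent: ρ → (3,0,-2)
descent: ρ → (-2,4,1)  [lands on river]
river: ρ → (1,4,-2)
closes: descent 2, river 2
min |a| on river = 1

1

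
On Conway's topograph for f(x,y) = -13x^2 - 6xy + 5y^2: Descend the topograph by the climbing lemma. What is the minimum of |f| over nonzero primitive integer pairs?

descent: ρ → (5,16,-2)  [lands on river]
river: ρ → (-2,16,5)
river: ρ → (5,14,-5)
river: ρ → (-5,16,2)
river: ρ → (2,16,-5)
river: ρ → (-5,14,5)
closes: descent 1, river 6
min |a| on river = 2

2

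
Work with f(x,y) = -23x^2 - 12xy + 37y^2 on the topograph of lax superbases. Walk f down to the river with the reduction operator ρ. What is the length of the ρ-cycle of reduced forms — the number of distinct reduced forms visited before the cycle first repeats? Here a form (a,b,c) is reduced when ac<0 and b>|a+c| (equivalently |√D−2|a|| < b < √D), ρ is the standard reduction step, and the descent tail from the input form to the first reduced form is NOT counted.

D = 3548, ⌊√D⌋ = 59
descent: ρ → (37,12,-23)
descent: ρ → (-23,34,26)  [lands on river]
river: ρ → (26,18,-31)
river: ρ → (-31,44,13)
river: ρ → (13,34,-46)
river: ρ → (-46,58,1)
river: ρ → (1,58,-46)
river: ρ → (-46,34,13)
river: ρ → (13,44,-31)
river: ρ → (-31,18,26)
river: ρ → (26,34,-23)
river: ρ → (-23,58,2)
river: ρ → (2,58,-23)
ρ-cycle length = 12 (tail of 2 descent steps not counted)

12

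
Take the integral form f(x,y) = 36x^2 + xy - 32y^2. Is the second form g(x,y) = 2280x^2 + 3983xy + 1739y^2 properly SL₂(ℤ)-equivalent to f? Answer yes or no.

D₁ = 4609, D₂ = 4609
river cycle of f (length 94): (-32, 63, 5), (5, 67, -6), (-6, 65, 16), (16, 63, -10), (-10, 57, 34), (34, 11, -33), (-33, 55, 12), (12, 65, -8), (-8, 63, 20), (20, 57, -17), … (84 more)
river cycle of g (length 94): (-32, 63, 5), (5, 67, -6), (-6, 65, 16), (16, 63, -10), (-10, 57, 34), (34, 11, -33), (-33, 55, 12), (12, 65, -8), (-8, 63, 20), (20, 57, -17), … (84 more)
cycles coincide ⇒ equivalent

yes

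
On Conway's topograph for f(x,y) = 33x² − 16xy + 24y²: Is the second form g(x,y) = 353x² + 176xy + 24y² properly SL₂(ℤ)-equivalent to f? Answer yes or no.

D₁ = -2912, D₂ = -2912
f: flip: (33,-16,24)→(24,16,33)
f: reduced (well bottom): (24,16,33) with a≤c, −a<b≤a
g: flip: (353,176,24)→(24,-176,353)
g: translate: b→16 (≡-176 mod 48), so (24,-176,353)→(24,16,33)
g: reduced (well bottom): (24,16,33) with a≤c, −a<b≤a
reduced forms (24, 16, 33) vs (24, 16, 33) ⇒ equivalent

yes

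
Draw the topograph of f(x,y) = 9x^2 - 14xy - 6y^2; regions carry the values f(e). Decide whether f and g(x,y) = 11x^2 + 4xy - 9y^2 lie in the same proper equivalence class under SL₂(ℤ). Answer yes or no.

D₁ = 412, D₂ = 412
river cycle of f (length 12): (-6, 14, 9), (9, 4, -11), (-11, 18, 2), (2, 18, -11), (-11, 4, 9), (9, 14, -6), (-6, 10, 13), (13, 16, -3), (-3, 20, 1), (1, 20, -3), … (2 more)
river cycle of g (length 12): (-9, 14, 6), (6, 10, -13), (-13, 16, 3), (3, 20, -1), (-1, 20, 3), (3, 16, -13), (-13, 10, 6), (6, 14, -9), (-9, 4, 11), (11, 18, -2), … (2 more)
cycles differ ⇒ inequivalent

no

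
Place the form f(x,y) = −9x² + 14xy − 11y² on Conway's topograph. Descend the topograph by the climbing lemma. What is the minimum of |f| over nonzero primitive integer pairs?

translate: b→4 (≡-14 mod 18), so (9,-14,11)→(9,4,6)
flip: (9,4,6)→(6,-4,9)
reduced (well bottom): (6,-4,9) with a≤c, −a<b≤a
well minimum |f| = |-6| = 6 (negative-definite)

6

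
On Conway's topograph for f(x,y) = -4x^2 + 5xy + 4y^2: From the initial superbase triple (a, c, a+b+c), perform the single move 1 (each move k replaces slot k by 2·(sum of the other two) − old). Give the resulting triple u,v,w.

start (-4,4,5) = (f(1,0),f(0,1),f(1,1))
replace slot 1: 2·(4+5) − (-4) = 22 → (22,4,5)

22,4,5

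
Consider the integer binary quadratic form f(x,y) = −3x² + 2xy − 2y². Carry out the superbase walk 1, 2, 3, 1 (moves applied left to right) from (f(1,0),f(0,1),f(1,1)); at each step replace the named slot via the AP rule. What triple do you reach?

start (-3,-2,-3) = (f(1,0),f(0,1),f(1,1))
replace slot 1: 2·((-2)+(-3)) − (-3) = -7 → (-7,-2,-3)
replace slot 2: 2·((-7)+(-3)) − (-2) = -18 → (-7,-18,-3)
replace slot 3: 2·((-7)+(-18)) − (-3) = -47 → (-7,-18,-47)
replace slot 1: 2·((-18)+(-47)) − (-7) = -123 → (-123,-18,-47)

-123,-18,-47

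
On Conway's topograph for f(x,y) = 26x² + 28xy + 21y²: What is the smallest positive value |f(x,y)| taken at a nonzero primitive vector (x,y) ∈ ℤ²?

translate: b→-24 (≡28 mod 52), so (26,28,21)→(26,-24,19)
flip: (26,-24,19)→(19,24,26)
translate: b→-14 (≡24 mod 38), so (19,24,26)→(19,-14,21)
reduced (well bottom): (19,-14,21) with a≤c, −a<b≤a
well minimum = a = 19

19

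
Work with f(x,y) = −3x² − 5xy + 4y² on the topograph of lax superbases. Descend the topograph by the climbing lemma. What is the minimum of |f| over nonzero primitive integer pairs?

descent: ρ → (4,5,-3)  [lands on river]
river: ρ → (-3,7,2)
river: ρ → (2,5,-6)
river: ρ → (-6,7,1)
river: ρ → (1,7,-6)
river: ρ → (-6,5,2)
river: ρ → (2,7,-3)
river: ρ → (-3,5,4)
river: ρ → (4,3,-4)
river: ρ → (-4,5,3)
river: ρ → (3,7,-2)
river: ρ → (-2,5,6)
river: ρ → (6,7,-1)
river: ρ → (-1,7,6)
river: ρ → (6,5,-2)
river: ρ → (-2,7,3)
river: ρ → (3,5,-4)
river: ρ → (-4,3,4)
closes: descent 1, river 18
min |a| on river = 1

1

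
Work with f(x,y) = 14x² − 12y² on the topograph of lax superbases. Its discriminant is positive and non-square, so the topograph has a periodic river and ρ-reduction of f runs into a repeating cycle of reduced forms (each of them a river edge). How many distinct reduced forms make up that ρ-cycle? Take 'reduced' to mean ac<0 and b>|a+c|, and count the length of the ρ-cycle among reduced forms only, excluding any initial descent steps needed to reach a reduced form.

D = 672, ⌊√D⌋ = 25
descent: ρ → (-12,24,2)  [lands on river]
river: ρ → (2,24,-12)
ρ-cycle length = 2 (tail of 1 descent step not counted)

2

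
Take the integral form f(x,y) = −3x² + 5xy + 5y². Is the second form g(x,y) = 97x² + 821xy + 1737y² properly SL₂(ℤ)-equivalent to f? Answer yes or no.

D₁ = 85, D₂ = 85
river cycle of f (length 6): (5, 5, -3), (-3, 7, 3), (3, 5, -5), (-5, 5, 3), (3, 7, -3), (-3, 5, 5)
river cycle of g (length 6): (5, 5, -3), (-3, 7, 3), (3, 5, -5), (-5, 5, 3), (3, 7, -3), (-3, 5, 5)
cycles coincide ⇒ equivalent

yes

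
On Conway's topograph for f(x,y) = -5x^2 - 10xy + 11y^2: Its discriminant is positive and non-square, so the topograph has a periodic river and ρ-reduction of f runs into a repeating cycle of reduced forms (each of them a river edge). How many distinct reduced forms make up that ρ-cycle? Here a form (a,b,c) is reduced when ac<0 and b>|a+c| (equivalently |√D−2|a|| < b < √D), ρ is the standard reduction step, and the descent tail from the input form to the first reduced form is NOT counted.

D = 320, ⌊√D⌋ = 17
descent: ρ → (11,10,-5)  [lands on river]
river: ρ → (-5,10,11)
river: ρ → (11,12,-4)
river: ρ → (-4,12,11)
ρ-cycle length = 4 (tail of 1 descent step not counted)

4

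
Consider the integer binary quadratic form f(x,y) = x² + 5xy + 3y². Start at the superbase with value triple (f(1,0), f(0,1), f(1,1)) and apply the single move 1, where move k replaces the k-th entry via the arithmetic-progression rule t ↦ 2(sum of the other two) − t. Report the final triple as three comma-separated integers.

start (1,3,9) = (f(1,0),f(0,1),f(1,1))
replace slot 1: 2·(3+9) − 1 = 23 → (23,3,9)

23,3,9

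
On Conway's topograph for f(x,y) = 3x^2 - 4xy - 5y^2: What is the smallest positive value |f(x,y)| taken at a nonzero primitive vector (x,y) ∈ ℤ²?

descent: ρ → (-5,4,3)  [lands on river]
river: ρ → (3,8,-1)
river: ρ → (-1,8,3)
river: ρ → (3,4,-5)
river: ρ → (-5,6,2)
river: ρ → (2,6,-5)
closes: descent 1, river 6
min |a| on river = 1

1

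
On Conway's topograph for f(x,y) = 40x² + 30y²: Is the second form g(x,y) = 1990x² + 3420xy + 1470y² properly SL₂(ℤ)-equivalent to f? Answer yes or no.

D₁ = -4800, D₂ = -4800
f: flip: (40,0,30)→(30,0,40)
f: reduced (well bottom): (30,0,40) with a≤c, −a<b≤a
g: translate: b→-560 (≡3420 mod 3980), so (1990,3420,1470)→(1990,-560,40)
g: flip: (1990,-560,40)→(40,560,1990)
g: translate: b→0 (≡560 mod 80), so (40,560,1990)→(40,0,30)
g: flip: (40,0,30)→(30,0,40)
g: reduced (well bottom): (30,0,40) with a≤c, −a<b≤a
reduced forms (30, 0, 40) vs (30, 0, 40) ⇒ equivalent

yes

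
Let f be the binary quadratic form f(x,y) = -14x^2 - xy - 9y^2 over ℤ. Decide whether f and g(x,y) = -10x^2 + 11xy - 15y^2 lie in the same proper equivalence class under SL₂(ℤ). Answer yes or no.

D₁ = -503, D₂ = -479
discriminants differ ⇒ not SL₂(ℤ)-equivalent

no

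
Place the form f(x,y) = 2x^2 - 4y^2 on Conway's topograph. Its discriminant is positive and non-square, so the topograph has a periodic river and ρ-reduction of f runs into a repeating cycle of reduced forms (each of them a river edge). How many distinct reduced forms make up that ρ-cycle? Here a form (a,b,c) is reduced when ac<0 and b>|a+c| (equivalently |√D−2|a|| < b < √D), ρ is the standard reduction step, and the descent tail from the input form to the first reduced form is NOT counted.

D = 32, ⌊√D⌋ = 5
descent: ρ → (-4,0,2)
descent: ρ → (2,4,-2)  [lands on river]
river: ρ → (-2,4,2)
ρ-cycle length = 2 (tail of 2 descent steps not counted)

2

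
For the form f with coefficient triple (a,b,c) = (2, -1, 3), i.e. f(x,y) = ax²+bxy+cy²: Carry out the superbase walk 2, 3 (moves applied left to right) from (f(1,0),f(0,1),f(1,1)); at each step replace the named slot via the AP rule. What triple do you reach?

start (2,3,4) = (f(1,0),f(0,1),f(1,1))
replace slot 2: 2·(2+4) − 3 = 9 → (2,9,4)
replace slot 3: 2·(2+9) − 4 = 18 → (2,9,18)

2,9,18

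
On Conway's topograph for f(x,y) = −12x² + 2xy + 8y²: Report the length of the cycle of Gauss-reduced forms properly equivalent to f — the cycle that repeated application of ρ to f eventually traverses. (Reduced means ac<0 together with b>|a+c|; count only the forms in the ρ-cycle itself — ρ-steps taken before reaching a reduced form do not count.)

D = 388, ⌊√D⌋ = 19
descent: ρ → (8,14,-6)  [lands on river]
river: ρ → (-6,10,12)
river: ρ → (12,14,-4)
river: ρ → (-4,18,4)
river: ρ → (4,14,-12)
river: ρ → (-12,10,6)
river: ρ → (6,14,-8)
river: ρ → (-8,18,2)
river: ρ → (2,18,-8)
river: ρ → (-8,14,6)
river: ρ → (6,10,-12)
river: ρ → (-12,14,4)
river: ρ → (4,18,-4)
river: ρ → (-4,14,12)
river: ρ → (12,10,-6)
river: ρ → (-6,14,8)
river: ρ → (8,18,-2)
river: ρ → (-2,18,8)
ρ-cycle length = 18 (tail of 1 descent step not counted)

18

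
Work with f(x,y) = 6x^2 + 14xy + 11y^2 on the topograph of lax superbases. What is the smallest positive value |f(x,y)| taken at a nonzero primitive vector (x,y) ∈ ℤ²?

translate: b→2 (≡14 mod 12), so (6,14,11)→(6,2,3)
flip: (6,2,3)→(3,-2,6)
reduced (well bottom): (3,-2,6) with a≤c, −a<b≤a
well minimum = a = 3

3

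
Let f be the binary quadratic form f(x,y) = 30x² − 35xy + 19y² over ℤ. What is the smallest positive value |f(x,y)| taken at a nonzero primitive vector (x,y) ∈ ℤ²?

translate: b→25 (≡-35 mod 60), so (30,-35,19)→(30,25,14)
flip: (30,25,14)→(14,-25,30)
translate: b→3 (≡-25 mod 28), so (14,-25,30)→(14,3,19)
reduced (well bottom): (14,3,19) with a≤c, −a<b≤a
well minimum = a = 14

14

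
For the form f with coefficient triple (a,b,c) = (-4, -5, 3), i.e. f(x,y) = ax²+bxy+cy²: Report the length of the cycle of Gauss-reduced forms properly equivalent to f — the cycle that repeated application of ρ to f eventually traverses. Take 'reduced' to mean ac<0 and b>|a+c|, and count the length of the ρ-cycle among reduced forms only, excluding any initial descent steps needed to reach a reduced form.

D = 73, ⌊√D⌋ = 8
descent: ρ → (3,5,-4)  [lands on river]
river: ρ → (-4,3,4)
river: ρ → (4,5,-3)
river: ρ → (-3,7,2)
river: ρ → (2,5,-6)
river: ρ → (-6,7,1)
river: ρ → (1,7,-6)
river: ρ → (-6,5,2)
river: ρ → (2,7,-3)
river: ρ → (-3,5,4)
river: ρ → (4,3,-4)
river: ρ → (-4,5,3)
river: ρ → (3,7,-2)
river: ρ → (-2,5,6)
river: ρ → (6,7,-1)
river: ρ → (-1,7,6)
river: ρ → (6,5,-2)
river: ρ → (-2,7,3)
ρ-cycle length = 18 (tail of 1 descent step not counted)

18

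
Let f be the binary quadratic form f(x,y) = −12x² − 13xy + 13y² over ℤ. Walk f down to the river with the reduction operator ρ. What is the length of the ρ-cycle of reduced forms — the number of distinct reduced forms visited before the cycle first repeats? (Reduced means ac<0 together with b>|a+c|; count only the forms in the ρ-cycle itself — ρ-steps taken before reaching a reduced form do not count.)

D = 793, ⌊√D⌋ = 28
descent: ρ → (13,13,-12)  [lands on river]
river: ρ → (-12,11,14)
river: ρ → (14,17,-9)
river: ρ → (-9,19,12)
river: ρ → (12,5,-16)
river: ρ → (-16,27,1)
river: ρ → (1,27,-16)
river: ρ → (-16,5,12)
river: ρ → (12,19,-9)
river: ρ → (-9,17,14)
river: ρ → (14,11,-12)
river: ρ → (-12,13,13)
ρ-cycle length = 12 (tail of 1 descent step not counted)

12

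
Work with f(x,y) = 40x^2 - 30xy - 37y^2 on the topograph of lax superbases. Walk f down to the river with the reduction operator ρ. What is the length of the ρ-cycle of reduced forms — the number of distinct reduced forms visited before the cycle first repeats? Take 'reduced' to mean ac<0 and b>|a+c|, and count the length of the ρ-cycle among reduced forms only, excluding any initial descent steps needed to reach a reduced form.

D = 6820, ⌊√D⌋ = 82
descent: ρ → (-37,30,40)  [lands on river]
river: ρ → (40,50,-27)
river: ρ → (-27,58,32)
river: ρ → (32,70,-15)
river: ρ → (-15,80,7)
river: ρ → (7,74,-48)
river: ρ → (-48,22,33)
river: ρ → (33,44,-37)
ρ-cycle length = 8 (tail of 1 descent step not counted)

8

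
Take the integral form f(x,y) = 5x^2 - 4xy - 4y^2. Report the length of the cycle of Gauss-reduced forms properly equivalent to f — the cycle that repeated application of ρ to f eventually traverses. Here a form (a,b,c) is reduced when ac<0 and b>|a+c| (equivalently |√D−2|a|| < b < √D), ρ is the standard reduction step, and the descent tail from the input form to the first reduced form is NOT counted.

D = 96, ⌊√D⌋ = 9
descent: ρ → (-4,4,5)  [lands on river]
river: ρ → (5,6,-3)
river: ρ → (-3,6,5)
river: ρ → (5,4,-4)
ρ-cycle length = 4 (tail of 1 descent step not counted)

4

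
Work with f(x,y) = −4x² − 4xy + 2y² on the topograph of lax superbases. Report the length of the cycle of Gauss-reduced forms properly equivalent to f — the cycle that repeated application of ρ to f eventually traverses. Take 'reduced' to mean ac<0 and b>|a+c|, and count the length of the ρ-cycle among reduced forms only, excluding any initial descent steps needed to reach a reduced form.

D = 48, ⌊√D⌋ = 6
descent: ρ → (2,4,-4)  [lands on river]
river: ρ → (-4,4,2)
ρ-cycle length = 2 (tail of 1 descent step not counted)

2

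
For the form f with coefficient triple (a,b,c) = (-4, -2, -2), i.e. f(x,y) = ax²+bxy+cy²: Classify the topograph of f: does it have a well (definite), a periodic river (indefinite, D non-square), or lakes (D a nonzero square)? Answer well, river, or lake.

D = b²−4ac = (-2)² − 4·(-4)·(-2) = -28
D < 0 ⇒ definite ⇒ every region one sign ⇒ single well

well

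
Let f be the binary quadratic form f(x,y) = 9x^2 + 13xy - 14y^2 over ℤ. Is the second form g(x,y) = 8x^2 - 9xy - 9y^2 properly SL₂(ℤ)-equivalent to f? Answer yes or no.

D₁ = 673, D₂ = 369
discriminants differ ⇒ not SL₂(ℤ)-equivalent

no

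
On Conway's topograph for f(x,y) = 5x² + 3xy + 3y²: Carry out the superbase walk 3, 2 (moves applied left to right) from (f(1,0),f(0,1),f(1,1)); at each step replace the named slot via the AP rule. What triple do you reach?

start (5,3,11) = (f(1,0),f(0,1),f(1,1))
replace slot 3: 2·(5+3) − 11 = 5 → (5,3,5)
replace slot 2: 2·(5+5) − 3 = 17 → (5,17,5)

5,17,5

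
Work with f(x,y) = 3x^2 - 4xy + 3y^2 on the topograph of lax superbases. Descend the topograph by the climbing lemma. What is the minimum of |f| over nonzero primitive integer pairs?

translate: b→2 (≡-4 mod 6), so (3,-4,3)→(3,2,2)
flip: (3,2,2)→(2,-2,3)
translate: b→2 (≡-2 mod 4), so (2,-2,3)→(2,2,3)
reduced (well bottom): (2,2,3) with a≤c, −a<b≤a
well minimum = a = 2

2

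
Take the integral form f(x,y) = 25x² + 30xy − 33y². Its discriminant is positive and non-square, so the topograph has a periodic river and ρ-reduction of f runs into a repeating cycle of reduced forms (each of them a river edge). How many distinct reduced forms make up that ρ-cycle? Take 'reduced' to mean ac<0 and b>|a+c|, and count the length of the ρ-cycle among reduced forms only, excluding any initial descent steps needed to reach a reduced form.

D = 4200, ⌊√D⌋ = 64
river: ρ → (-33,36,22)
river: ρ → (22,52,-17)
river: ρ → (-17,50,25)
river: ρ → (25,50,-17)
river: ρ → (-17,52,22)
river: ρ → (22,36,-33)
river: ρ → (-33,30,25)
river: ρ → (25,20,-38)
river: ρ → (-38,56,7)
river: ρ → (7,56,-38)
river: ρ → (-38,20,25)
river: ρ → (25,30,-33)
ρ-cycle length = 12 (tail of 0 descent steps not counted)

12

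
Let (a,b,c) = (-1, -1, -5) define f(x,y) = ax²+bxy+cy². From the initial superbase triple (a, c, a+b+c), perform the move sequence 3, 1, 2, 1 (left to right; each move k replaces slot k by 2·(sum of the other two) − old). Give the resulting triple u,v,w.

start (-1,-5,-7) = (f(1,0),f(0,1),f(1,1))
replace slot 3: 2·((-1)+(-5)) − (-7) = -5 → (-1,-5,-5)
replace slot 1: 2·((-5)+(-5)) − (-1) = -19 → (-19,-5,-5)
replace slot 2: 2·((-19)+(-5)) − (-5) = -43 → (-19,-43,-5)
replace slot 1: 2·((-43)+(-5)) − (-19) = -77 → (-77,-43,-5)

-77,-43,-5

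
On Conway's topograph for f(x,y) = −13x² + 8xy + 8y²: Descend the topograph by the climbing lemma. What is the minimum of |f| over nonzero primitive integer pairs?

river: ρ → (8,8,-13)
river: ρ → (-13,18,3)
river: ρ → (3,18,-13)
river: ρ → (-13,8,8)
closes: descent 0, river 4
min |a| on river = 3

3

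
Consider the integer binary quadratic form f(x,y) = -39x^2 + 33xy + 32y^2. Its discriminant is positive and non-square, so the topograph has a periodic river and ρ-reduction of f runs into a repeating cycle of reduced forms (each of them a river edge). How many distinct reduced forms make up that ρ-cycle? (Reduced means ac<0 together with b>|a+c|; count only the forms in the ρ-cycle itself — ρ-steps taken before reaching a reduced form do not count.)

D = 6081, ⌊√D⌋ = 77
river: ρ → (32,31,-40)
river: ρ → (-40,49,23)
river: ρ → (23,43,-46)
river: ρ → (-46,49,20)
river: ρ → (20,71,-13)
river: ρ → (-13,59,50)
river: ρ → (50,41,-22)
river: ρ → (-22,47,44)
river: ρ → (44,41,-25)
river: ρ → (-25,59,26)
river: ρ → (26,45,-39)
river: ρ → (-39,33,32)
ρ-cycle length = 12 (tail of 0 descent steps not counted)

12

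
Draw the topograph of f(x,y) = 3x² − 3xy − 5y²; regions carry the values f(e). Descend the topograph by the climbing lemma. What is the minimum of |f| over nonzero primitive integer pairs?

descent: ρ → (-5,3,3)  [lands on river]
river: ρ → (3,3,-5)
river: ρ → (-5,7,1)
river: ρ → (1,7,-5)
closes: descent 1, river 4
min |a| on river = 1

1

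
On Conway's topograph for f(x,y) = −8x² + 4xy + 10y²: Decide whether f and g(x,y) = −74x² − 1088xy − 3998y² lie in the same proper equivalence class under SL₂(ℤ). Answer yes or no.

D₁ = 336, D₂ = 336
river cycle of f (length 6): (10, 16, -2), (-2, 16, 10), (10, 4, -8), (-8, 12, 6), (6, 12, -8), (-8, 4, 10)
river cycle of g (length 6): (-8, 4, 10), (10, 16, -2), (-2, 16, 10), (10, 4, -8), (-8, 12, 6), (6, 12, -8)
cycles coincide ⇒ equivalent

yes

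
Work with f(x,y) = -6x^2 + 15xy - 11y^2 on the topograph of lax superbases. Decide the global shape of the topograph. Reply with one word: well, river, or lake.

D = b²−4ac = 15² − 4·(-6)·(-11) = -39
D < 0 ⇒ definite ⇒ every region one sign ⇒ single well

well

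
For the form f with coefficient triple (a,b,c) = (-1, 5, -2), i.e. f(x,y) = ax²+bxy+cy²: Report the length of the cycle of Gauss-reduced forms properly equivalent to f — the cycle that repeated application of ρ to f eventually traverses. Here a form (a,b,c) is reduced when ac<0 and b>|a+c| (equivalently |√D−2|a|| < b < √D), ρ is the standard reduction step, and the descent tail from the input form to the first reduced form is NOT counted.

D = 17, ⌊√D⌋ = 4
descent: ρ → (-2,3,1)  [lands on river]
river: ρ → (1,3,-2)
river: ρ → (-2,1,2)
river: ρ → (2,3,-1)
river: ρ → (-1,3,2)
river: ρ → (2,1,-2)
ρ-cycle length = 6 (tail of 1 descent step not counted)

6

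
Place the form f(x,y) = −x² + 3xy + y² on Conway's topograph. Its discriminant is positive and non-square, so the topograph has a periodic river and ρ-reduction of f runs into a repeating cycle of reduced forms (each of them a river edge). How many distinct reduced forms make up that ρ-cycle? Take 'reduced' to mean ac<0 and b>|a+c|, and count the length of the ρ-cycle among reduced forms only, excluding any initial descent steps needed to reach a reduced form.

D = 13, ⌊√D⌋ = 3
river: ρ → (1,3,-1)
river: ρ → (-1,3,1)
ρ-cycle length = 2 (tail of 0 descent steps not counted)

2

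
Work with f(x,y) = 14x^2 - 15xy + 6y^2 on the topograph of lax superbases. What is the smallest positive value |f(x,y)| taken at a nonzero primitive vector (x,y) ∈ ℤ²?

translate: b→13 (≡-15 mod 28), so (14,-15,6)→(14,13,5)
flip: (14,13,5)→(5,-13,14)
translate: b→-3 (≡-13 mod 10), so (5,-13,14)→(5,-3,6)
reduced (well bottom): (5,-3,6) with a≤c, −a<b≤a
well minimum = a = 5

5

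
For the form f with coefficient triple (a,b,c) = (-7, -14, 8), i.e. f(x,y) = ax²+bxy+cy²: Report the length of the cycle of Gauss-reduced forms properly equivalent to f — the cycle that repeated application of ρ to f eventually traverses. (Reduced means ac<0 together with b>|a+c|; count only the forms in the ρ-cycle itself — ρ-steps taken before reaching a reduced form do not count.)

D = 420, ⌊√D⌋ = 20
descent: ρ → (8,14,-7)  [lands on river]
river: ρ → (-7,14,8)
river: ρ → (8,18,-3)
river: ρ → (-3,18,8)
ρ-cycle length = 4 (tail of 1 descent step not counted)

4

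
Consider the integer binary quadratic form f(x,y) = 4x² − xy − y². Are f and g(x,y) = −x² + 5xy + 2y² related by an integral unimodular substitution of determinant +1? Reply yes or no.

D₁ = 17, D₂ = 33
discriminants differ ⇒ not SL₂(ℤ)-equivalent

no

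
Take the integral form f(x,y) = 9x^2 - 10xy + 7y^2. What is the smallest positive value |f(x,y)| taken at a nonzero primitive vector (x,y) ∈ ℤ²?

translate: b→8 (≡-10 mod 18), so (9,-10,7)→(9,8,6)
flip: (9,8,6)→(6,-8,9)
translate: b→4 (≡-8 mod 12), so (6,-8,9)→(6,4,7)
reduced (well bottom): (6,4,7) with a≤c, −a<b≤a
well minimum = a = 6

6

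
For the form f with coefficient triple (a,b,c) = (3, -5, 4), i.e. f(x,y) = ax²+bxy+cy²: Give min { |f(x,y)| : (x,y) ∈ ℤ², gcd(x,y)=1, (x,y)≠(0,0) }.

translate: b→1 (≡-5 mod 6), so (3,-5,4)→(3,1,2)
flip: (3,1,2)→(2,-1,3)
reduced (well bottom): (2,-1,3) with a≤c, −a<b≤a
well minimum = a = 2

2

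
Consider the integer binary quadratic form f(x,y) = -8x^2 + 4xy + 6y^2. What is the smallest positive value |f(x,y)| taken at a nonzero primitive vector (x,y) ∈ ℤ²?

river: ρ → (6,8,-6)
river: ρ → (-6,4,8)
river: ρ → (8,12,-2)
river: ρ → (-2,12,8)
river: ρ → (8,4,-6)
river: ρ → (-6,8,6)
river: ρ → (6,4,-8)
river: ρ → (-8,12,2)
river: ρ → (2,12,-8)
river: ρ → (-8,4,6)
closes: descent 0, river 10
min |a| on river = 2

2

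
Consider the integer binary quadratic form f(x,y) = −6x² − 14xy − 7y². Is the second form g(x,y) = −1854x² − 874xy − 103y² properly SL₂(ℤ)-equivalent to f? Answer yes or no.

D₁ = 28, D₂ = 28
river cycle of f (length 4): (1, 4, -3), (-3, 2, 2), (2, 2, -3), (-3, 4, 1)
river cycle of g (length 4): (1, 4, -3), (-3, 2, 2), (2, 2, -3), (-3, 4, 1)
cycles coincide ⇒ equivalent

yes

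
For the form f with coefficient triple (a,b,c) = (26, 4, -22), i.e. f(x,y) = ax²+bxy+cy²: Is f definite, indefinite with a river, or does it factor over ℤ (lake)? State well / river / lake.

D = b²−4ac = 4² − 4·26·(-22) = 2304
D = 48² is a perfect square ⇒ form factors over ℤ ⇒ lakes

lake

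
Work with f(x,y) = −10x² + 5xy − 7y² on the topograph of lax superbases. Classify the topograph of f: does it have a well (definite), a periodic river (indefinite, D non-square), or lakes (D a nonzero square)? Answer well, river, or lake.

D = b²−4ac = 5² − 4·(-10)·(-7) = -255
D < 0 ⇒ definite ⇒ every region one sign ⇒ single well

well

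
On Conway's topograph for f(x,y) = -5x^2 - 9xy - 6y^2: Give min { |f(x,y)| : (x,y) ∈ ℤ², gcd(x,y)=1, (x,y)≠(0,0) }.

translate: b→-1 (≡9 mod 10), so (5,9,6)→(5,-1,2)
flip: (5,-1,2)→(2,1,5)
reduced (well bottom): (2,1,5) with a≤c, −a<b≤a
well minimum |f| = |-2| = 2 (negative-definite)

2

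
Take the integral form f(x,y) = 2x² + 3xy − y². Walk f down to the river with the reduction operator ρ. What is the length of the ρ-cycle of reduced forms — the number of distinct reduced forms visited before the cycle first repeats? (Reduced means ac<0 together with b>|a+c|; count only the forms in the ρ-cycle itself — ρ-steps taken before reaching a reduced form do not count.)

D = 17, ⌊√D⌋ = 4
river: ρ → (-1,3,2)
river: ρ → (2,1,-2)
river: ρ → (-2,3,1)
river: ρ → (1,3,-2)
river: ρ → (-2,1,2)
river: ρ → (2,3,-1)
ρ-cycle length = 6 (tail of 0 descent steps not counted)

6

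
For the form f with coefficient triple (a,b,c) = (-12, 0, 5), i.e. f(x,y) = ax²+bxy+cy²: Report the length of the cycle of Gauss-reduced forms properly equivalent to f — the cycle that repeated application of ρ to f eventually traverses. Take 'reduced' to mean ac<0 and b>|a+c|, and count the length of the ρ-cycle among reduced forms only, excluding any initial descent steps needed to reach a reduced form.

D = 240, ⌊√D⌋ = 15
descent: ρ → (5,10,-7)  [lands on river]
river: ρ → (-7,4,8)
river: ρ → (8,12,-3)
river: ρ → (-3,12,8)
river: ρ → (8,4,-7)
river: ρ → (-7,10,5)
ρ-cycle length = 6 (tail of 1 descent step not counted)

6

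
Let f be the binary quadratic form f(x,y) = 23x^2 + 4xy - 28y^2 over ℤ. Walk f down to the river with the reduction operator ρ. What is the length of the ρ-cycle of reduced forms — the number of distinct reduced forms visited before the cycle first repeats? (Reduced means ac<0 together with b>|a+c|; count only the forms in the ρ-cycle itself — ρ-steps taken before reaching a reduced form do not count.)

D = 2592, ⌊√D⌋ = 50
descent: ρ → (-28,-4,23)
descent: ρ → (23,50,-1)  [lands on river]
river: ρ → (-1,50,23)
river: ρ → (23,42,-9)
river: ρ → (-9,48,8)
river: ρ → (8,48,-9)
river: ρ → (-9,42,23)
ρ-cycle length = 6 (tail of 2 descent steps not counted)

6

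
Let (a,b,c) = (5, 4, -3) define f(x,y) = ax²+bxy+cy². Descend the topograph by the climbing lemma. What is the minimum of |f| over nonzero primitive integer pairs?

river: ρ → (-3,8,1)
river: ρ → (1,8,-3)
river: ρ → (-3,4,5)
river: ρ → (5,6,-2)
river: ρ → (-2,6,5)
river: ρ → (5,4,-3)
closes: descent 0, river 6
min |a| on river = 1

1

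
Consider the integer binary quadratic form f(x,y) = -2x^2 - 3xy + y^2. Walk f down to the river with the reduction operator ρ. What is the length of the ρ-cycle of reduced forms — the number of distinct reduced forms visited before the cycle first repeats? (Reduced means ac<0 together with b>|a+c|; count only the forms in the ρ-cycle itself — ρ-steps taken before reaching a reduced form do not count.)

D = 17, ⌊√D⌋ = 4
descent: ρ → (1,3,-2)  [lands on river]
river: ρ → (-2,1,2)
river: ρ → (2,3,-1)
river: ρ → (-1,3,2)
river: ρ → (2,1,-2)
river: ρ → (-2,3,1)
ρ-cycle length = 6 (tail of 1 descent step not counted)

6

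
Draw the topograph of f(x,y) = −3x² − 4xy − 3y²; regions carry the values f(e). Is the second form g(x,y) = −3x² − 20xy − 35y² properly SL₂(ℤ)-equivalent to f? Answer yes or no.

D₁ = -20, D₂ = -20
f is negative-definite; reduce −f:
−f: translate: b→-2 (≡4 mod 6), so (3,4,3)→(3,-2,2)
−f: flip: (3,-2,2)→(2,2,3)
−f: reduced (well bottom): (2,2,3) with a≤c, −a<b≤a
flip sign back: reduced form of f is (-2,-2,-3)
g is negative-definite; reduce −g:
−g: translate: b→2 (≡20 mod 6), so (3,20,35)→(3,2,2)
−g: flip: (3,2,2)→(2,-2,3)
−g: translate: b→2 (≡-2 mod 4), so (2,-2,3)→(2,2,3)
−g: reduced (well bottom): (2,2,3) with a≤c, −a<b≤a
flip sign back: reduced form of g is (-2,-2,-3)
reduced forms (-2, -2, -3) vs (-2, -2, -3) ⇒ equivalent

yes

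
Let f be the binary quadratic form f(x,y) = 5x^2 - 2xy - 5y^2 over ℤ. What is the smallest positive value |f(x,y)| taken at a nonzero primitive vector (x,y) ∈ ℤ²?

descent: ρ → (-5,2,5)  [lands on river]
river: ρ → (5,8,-2)
river: ρ → (-2,8,5)
river: ρ → (5,2,-5)
river: ρ → (-5,8,2)
river: ρ → (2,8,-5)
closes: descent 1, river 6
min |a| on river = 2

2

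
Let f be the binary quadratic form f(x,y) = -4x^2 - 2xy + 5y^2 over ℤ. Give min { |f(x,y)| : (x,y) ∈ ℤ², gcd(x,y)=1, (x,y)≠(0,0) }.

descent: ρ → (5,2,-4)  [lands on river]
river: ρ → (-4,6,3)
river: ρ → (3,6,-4)
river: ρ → (-4,2,5)
river: ρ → (5,8,-1)
river: ρ → (-1,8,5)
closes: descent 1, river 6
min |a| on river = 1

1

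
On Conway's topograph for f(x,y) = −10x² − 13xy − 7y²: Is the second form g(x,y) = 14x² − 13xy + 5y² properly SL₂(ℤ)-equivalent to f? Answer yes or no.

D₁ = -111, D₂ = -111
f is negative-definite; reduce −f:
−f: translate: b→-7 (≡13 mod 20), so (10,13,7)→(10,-7,4)
−f: flip: (10,-7,4)→(4,7,10)
−f: translate: b→-1 (≡7 mod 8), so (4,7,10)→(4,-1,7)
−f: reduced (well bottom): (4,-1,7) with a≤c, −a<b≤a
flip sign back: reduced form of f is (-4,1,-7)
g: flip: (14,-13,5)→(5,13,14)
g: translate: b→3 (≡13 mod 10), so (5,13,14)→(5,3,6)
g: reduced (well bottom): (5,3,6) with a≤c, −a<b≤a
reduced forms (-4, 1, -7) vs (5, 3, 6) ⇒ inequivalent

no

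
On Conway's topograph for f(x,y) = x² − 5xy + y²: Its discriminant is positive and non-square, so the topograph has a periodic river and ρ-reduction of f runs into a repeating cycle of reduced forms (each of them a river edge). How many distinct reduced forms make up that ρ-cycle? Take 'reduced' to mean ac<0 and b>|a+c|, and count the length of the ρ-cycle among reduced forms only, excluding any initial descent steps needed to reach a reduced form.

D = 21, ⌊√D⌋ = 4
descent: ρ → (1,3,-3)  [lands on river]
river: ρ → (-3,3,1)
ρ-cycle length = 2 (tail of 1 descent step not counted)

2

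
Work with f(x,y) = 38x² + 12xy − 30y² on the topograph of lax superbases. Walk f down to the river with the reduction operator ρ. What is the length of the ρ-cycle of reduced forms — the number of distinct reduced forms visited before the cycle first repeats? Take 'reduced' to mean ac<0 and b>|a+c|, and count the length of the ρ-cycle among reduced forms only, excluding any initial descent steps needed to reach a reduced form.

D = 4704, ⌊√D⌋ = 68
river: ρ → (-30,48,20)
river: ρ → (20,32,-46)
river: ρ → (-46,60,6)
river: ρ → (6,60,-46)
river: ρ → (-46,32,20)
river: ρ → (20,48,-30)
river: ρ → (-30,12,38)
river: ρ → (38,64,-4)
river: ρ → (-4,64,38)
river: ρ → (38,12,-30)
ρ-cycle length = 10 (tail of 0 descent steps not counted)

10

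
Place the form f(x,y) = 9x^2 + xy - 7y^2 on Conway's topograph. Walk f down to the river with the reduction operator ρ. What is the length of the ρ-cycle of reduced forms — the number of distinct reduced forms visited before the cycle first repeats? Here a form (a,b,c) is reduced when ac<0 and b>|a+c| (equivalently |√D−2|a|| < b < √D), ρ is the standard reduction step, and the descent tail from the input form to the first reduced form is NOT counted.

D = 253, ⌊√D⌋ = 15
descent: ρ → (-7,13,3)  [lands on river]
river: ρ → (3,11,-11)
river: ρ → (-11,11,3)
river: ρ → (3,13,-7)
river: ρ → (-7,15,1)
river: ρ → (1,15,-7)
ρ-cycle length = 6 (tail of 1 descent step not counted)

6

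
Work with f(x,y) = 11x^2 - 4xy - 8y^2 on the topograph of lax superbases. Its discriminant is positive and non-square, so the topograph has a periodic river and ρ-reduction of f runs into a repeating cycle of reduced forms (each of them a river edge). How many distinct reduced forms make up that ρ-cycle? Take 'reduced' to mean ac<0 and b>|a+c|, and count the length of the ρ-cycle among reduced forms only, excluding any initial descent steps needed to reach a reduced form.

D = 368, ⌊√D⌋ = 19
descent: ρ → (-8,4,11)  [lands on river]
river: ρ → (11,18,-1)
river: ρ → (-1,18,11)
river: ρ → (11,4,-8)
river: ρ → (-8,12,7)
river: ρ → (7,16,-4)
river: ρ → (-4,16,7)
river: ρ → (7,12,-8)
ρ-cycle length = 8 (tail of 1 descent step not counted)

8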